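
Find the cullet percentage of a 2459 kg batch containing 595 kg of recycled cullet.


Cullet ratio = (cullet mass / total batch mass) * 100
  Ratio = 595 / 2459 * 100 = 24.2%

24.2%


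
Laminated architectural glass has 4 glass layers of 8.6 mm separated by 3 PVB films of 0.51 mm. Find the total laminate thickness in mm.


Total thickness = glass contribution + PVB contribution
  Glass: 4 * 8.6 = 34.4 mm
  PVB: 3 * 0.51 = 1.53 mm
  Total = 34.4 + 1.53 = 35.93 mm

35.93 mm


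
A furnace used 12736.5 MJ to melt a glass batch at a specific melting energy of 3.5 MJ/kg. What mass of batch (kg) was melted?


Rearrange E = m * s for m:
  m = E / s
  m = 12736.5 / 3.5 = 3639.0 kg

3639.0 kg


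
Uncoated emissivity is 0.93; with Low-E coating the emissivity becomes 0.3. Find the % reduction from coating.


Percentage reduction = (1 - coated/uncoated) * 100
  Ratio = 0.3 / 0.93 = 0.3226
  Reduction = (1 - 0.3226) * 100 = 67.7%

67.7%


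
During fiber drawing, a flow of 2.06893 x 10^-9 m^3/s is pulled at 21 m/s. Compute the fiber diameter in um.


Cross-sectional area from continuity:
  A = Q / v = 2.06893 x 10^-9 / 21 = 9.852048 x 10^-11 m^2
Diameter from circular cross-section:
  d = sqrt(4A / pi) * 10^6 (m -> um)
  d = sqrt(4 * 9.852048 x 10^-11 / pi) * 10^6 = 11.2 um

11.2 um


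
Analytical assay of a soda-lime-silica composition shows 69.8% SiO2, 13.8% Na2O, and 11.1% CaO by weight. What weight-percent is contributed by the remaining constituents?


Sum the three major oxides:
  SiO2 + Na2O + CaO = 69.8 + 13.8 + 11.1 = 94.7%
Subtract from 100%:
  Others = 100 - 94.7 = 5.3%

5.3%


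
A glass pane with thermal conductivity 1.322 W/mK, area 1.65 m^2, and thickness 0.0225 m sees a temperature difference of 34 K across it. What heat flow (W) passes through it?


Fourier's law: Q = k * A * dT / t
  Q = 1.322 * 1.65 * 34 / 0.0225
  Q = 74.1642 / 0.0225 = 3296.2 W

3296.2 W


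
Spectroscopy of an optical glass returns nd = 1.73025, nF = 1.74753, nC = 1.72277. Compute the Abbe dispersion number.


Abbe number formula: Vd = (nd - 1) / (nF - nC)
  nd - 1 = 1.73025 - 1 = 0.73025
  nF - nC = 1.74753 - 1.72277 = 0.02476
  Vd = 0.73025 / 0.02476 = 29.49

29.49


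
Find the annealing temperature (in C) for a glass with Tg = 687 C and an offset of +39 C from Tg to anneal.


The annealing temperature is Tg plus the offset:
  T_anneal = 687 + 39 = 726 C

726 C


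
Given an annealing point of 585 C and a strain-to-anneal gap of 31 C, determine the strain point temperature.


Strain point = annealing point - difference:
  T_strain = 585 - 31 = 554 C

554 C


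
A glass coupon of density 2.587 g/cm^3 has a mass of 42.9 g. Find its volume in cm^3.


Rearrange rho = m / V:
  V = m / rho
  V = 42.9 / 2.587 = 16.583 cm^3

16.583 cm^3


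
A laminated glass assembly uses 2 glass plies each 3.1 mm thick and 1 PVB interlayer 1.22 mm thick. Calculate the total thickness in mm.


Total thickness = glass contribution + PVB contribution
  Glass: 2 * 3.1 = 6.2 mm
  PVB: 1 * 1.22 = 1.22 mm
  Total = 6.2 + 1.22 = 7.42 mm

7.42 mm


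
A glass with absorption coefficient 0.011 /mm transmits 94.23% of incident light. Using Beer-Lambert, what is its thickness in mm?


Rearrange T = exp(-alpha * thickness):
  thickness = -ln(T) / alpha
  T = 94.23/100 = 0.9423
  ln(T) = -0.05943
  -ln(T) = 0.05943
  thickness = 0.05943 / 0.011 = 5.4 mm

5.4 mm


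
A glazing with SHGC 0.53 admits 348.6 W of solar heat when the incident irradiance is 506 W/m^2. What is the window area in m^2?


Rearrange Q = Area * SHGC * Irradiance:
  Area = Q / (SHGC * Irradiance)
  Area = 348.6 / (0.53 * 506) = 1.3 m^2

1.3 m^2


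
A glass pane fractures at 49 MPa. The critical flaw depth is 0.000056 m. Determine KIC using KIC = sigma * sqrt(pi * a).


Fracture toughness: KIC = sigma * sqrt(pi * a)
  pi * a = pi * 0.000056 = 0.000175929
  sqrt(pi * a) = 0.013264
  KIC = 49 * 0.013264 = 0.65 MPa*sqrt(m)

0.65 MPa*sqrt(m)


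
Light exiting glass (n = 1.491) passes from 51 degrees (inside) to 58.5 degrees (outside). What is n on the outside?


Apply Snell's law: n1 * sin(theta1) = n2 * sin(theta2)
  n2 = n1 * sin(theta1) / sin(theta2)
  sin(51) = 0.777146
  sin(58.5) = 0.85264
  n2 = 1.491 * 0.777146 / 0.85264 = 1.359

1.359


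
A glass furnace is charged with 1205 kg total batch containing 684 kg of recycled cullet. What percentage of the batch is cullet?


Cullet ratio = (cullet mass / total batch mass) * 100
  Ratio = 684 / 1205 * 100 = 56.76%

56.76%


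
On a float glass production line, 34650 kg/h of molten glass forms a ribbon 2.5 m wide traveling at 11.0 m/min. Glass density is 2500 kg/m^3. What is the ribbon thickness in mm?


Ribbon cross-section from mass balance:
  Volume rate = throughput / density = 34650 / 2500 = 13.86 m^3/h
  thickness = volume rate / (speed * 60 * width), i.e.
  thickness = throughput / (60 * speed * width * density) * 1000
  thickness = 34650 / (60 * 11.0 * 2.5 * 2500) * 1000 = 8.4 mm

8.4 mm


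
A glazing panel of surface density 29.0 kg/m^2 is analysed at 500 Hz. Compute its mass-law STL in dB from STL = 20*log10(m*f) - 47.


Mass law: STL = 20 * log10(m * f) - 47
  m * f = 29.0 * 500 = 14500
  log10(14500) = 4.16137
  STL = 20 * 4.16137 - 47 = 83.2274 - 47 = 36.2 dB

36.2 dB


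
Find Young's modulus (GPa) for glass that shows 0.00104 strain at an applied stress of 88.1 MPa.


Young's modulus: E = stress / strain
  E = 88.1 MPa / 0.00104 = 84711.54 MPa
Convert to GPa: 84711.54 / 1000 = 84.71 GPa

84.71 GPa


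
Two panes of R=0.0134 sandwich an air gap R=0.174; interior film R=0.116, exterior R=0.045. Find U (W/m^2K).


Total thermal resistance (series):
  R_total = R_in + R_glass + R_air + R_glass + R_out
  R_total = 0.116 + 0.0134 + 0.174 + 0.0134 + 0.045 = 0.3618 m^2K/W
U-value = 1 / R_total = 1 / 0.3618 = 2.764 W/m^2K

2.764 W/m^2K


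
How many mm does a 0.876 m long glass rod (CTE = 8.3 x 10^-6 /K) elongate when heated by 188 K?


Thermal expansion formula: dL = alpha * L0 * dT
  dL = (8.3 x 10^-6) * 0.876 * 188 = 0.00136691 m
Convert to mm: 0.00136691 * 1000 = 1.3669 mm

1.3669 mm


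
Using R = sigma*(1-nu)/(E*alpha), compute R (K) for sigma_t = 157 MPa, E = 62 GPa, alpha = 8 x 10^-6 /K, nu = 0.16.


Thermal shock resistance: R = sigma * (1 - nu) / (E * alpha)
  Numerator = 157 * (1 - 0.16) = 131.88
  Denominator = 62 * 1000 * (8 x 10^-6) = 0.496
  R = 131.88 / 0.496 = 265.9 K

265.9 K


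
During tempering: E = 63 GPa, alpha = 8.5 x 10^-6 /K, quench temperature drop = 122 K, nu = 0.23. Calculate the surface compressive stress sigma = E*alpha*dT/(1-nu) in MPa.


Tempering stress: sigma = E * alpha * dT / (1 - nu)
  E (MPa) = 63 * 1000 = 63000
  Numerator = 63000 * (8.5 x 10^-6) * 122 = 65.331
  Denominator = 1 - 0.23 = 0.77
  sigma = 65.331 / 0.77 = 84.8 MPa

84.8 MPa


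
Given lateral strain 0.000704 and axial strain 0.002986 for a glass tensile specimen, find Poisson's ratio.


Poisson's ratio: nu = lateral strain / axial strain
  nu = 0.000704 / 0.002986 = 0.2358

0.2358


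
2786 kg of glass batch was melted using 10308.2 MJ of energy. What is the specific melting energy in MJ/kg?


Rearrange E = m * s for s:
  s = E / m
  s = 10308.2 / 2786 = 3.7 MJ/kg

3.7 MJ/kg


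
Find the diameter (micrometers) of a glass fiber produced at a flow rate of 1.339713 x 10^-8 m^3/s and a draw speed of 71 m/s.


Cross-sectional area from continuity:
  A = Q / v = 1.339713 x 10^-8 / 71 = 1.88692 x 10^-10 m^2
Diameter from circular cross-section:
  d = sqrt(4A / pi) * 10^6 (m -> um)
  d = sqrt(4 * 1.88692 x 10^-10 / pi) * 10^6 = 15.5 um

15.5 um


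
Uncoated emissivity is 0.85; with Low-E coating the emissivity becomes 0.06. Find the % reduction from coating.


Percentage reduction = (1 - coated/uncoated) * 100
  Ratio = 0.06 / 0.85 = 0.0706
  Reduction = (1 - 0.0706) * 100 = 92.9%

92.9%


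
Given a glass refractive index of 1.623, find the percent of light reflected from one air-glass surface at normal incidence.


Fresnel reflectance at normal incidence:
  R = ((n - 1)/(n + 1))^2
  (n - 1)/(n + 1) = (1.623 - 1)/(1.623 + 1) = 0.237514
  R = 0.237514^2 = 0.0564129
  R(%) = 0.0564129 * 100 = 5.641%

5.641%


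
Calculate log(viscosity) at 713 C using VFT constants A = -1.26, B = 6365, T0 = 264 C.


VFT equation: log(eta) = A + B / (T - T0)
  T - T0 = 713 - 264 = 449
  B / (T - T0) = 6365 / 449 = 14.176
  log(eta) = -1.26 + 14.176 = 12.916

12.916


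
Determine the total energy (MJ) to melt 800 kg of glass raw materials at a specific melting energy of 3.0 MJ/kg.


Total energy = mass * specific energy
  E = 800 * 3.0 = 2400 MJ

2400 MJ


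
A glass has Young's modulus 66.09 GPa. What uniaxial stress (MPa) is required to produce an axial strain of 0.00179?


Rearrange E = sigma / epsilon:
  sigma = E * epsilon
  E (MPa) = 66.09 * 1000 = 66090
  sigma = 66090 * 0.00179 = 118.3 MPa

118.3 MPa


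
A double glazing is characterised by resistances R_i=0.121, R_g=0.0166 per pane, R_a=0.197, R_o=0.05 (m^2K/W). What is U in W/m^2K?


Total thermal resistance (series):
  R_total = R_in + R_glass + R_air + R_glass + R_out
  R_total = 0.121 + 0.0166 + 0.197 + 0.0166 + 0.05 = 0.4012 m^2K/W
U-value = 1 / R_total = 1 / 0.4012 = 2.493 W/m^2K

2.493 W/m^2K


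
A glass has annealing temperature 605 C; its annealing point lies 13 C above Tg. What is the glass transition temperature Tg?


Rearrange T_anneal = Tg + offset for Tg:
  Tg = T_anneal - offset = 605 - 13 = 592 C

592 C


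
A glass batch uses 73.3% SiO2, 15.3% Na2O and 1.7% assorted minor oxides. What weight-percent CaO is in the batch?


Pieces sum to 100%:
  CaO = 100 - (SiO2 + Na2O + others)
  CaO = 100 - (73.3 + 15.3 + 1.7) = 9.7%

9.7%


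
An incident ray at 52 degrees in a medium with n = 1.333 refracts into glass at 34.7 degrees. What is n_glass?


Apply Snell's law: n1 * sin(theta1) = n2 * sin(theta2)
  n2 = n1 * sin(theta1) / sin(theta2)
  sin(52) = 0.788011
  sin(34.7) = 0.56928
  n2 = 1.333 * 0.788011 / 0.56928 = 1.8452

1.8452


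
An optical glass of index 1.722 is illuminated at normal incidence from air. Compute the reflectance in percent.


Fresnel reflectance at normal incidence:
  R = ((n - 1)/(n + 1))^2
  (n - 1)/(n + 1) = (1.722 - 1)/(1.722 + 1) = 0.265246
  R = 0.265246^2 = 0.0703554
  R(%) = 0.0703554 * 100 = 7.036%

7.036%


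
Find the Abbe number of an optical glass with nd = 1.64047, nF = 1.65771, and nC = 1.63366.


Abbe number formula: Vd = (nd - 1) / (nF - nC)
  nd - 1 = 1.64047 - 1 = 0.64047
  nF - nC = 1.65771 - 1.63366 = 0.02405
  Vd = 0.64047 / 0.02405 = 26.63

26.63


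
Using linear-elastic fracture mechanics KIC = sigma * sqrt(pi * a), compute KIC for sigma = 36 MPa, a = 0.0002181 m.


Fracture toughness: KIC = sigma * sqrt(pi * a)
  pi * a = pi * 0.0002181 = 0.000685181
  sqrt(pi * a) = 0.026176
  KIC = 36 * 0.026176 = 0.942 MPa*sqrt(m)

0.942 MPa*sqrt(m)


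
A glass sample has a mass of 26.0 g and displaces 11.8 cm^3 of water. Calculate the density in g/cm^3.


Use the definition of density:
  rho = mass / volume
  rho = 26.0 / 11.8 = 2.203 g/cm^3

2.203 g/cm^3


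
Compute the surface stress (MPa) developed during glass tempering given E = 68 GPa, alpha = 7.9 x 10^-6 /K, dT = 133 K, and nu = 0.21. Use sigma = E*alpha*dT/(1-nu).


Tempering stress: sigma = E * alpha * dT / (1 - nu)
  E (MPa) = 68 * 1000 = 68000
  Numerator = 68000 * (7.9 x 10^-6) * 133 = 71.4476
  Denominator = 1 - 0.21 = 0.79
  sigma = 71.4476 / 0.79 = 90.4 MPa

90.4 MPa


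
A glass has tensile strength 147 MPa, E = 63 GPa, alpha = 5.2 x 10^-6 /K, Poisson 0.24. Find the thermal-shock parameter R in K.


Thermal shock resistance: R = sigma * (1 - nu) / (E * alpha)
  Numerator = 147 * (1 - 0.24) = 111.72
  Denominator = 63 * 1000 * (5.2 x 10^-6) = 0.3276
  R = 111.72 / 0.3276 = 341.0 K

341.0 K


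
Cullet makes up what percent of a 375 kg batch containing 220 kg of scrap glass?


Cullet ratio = (cullet mass / total batch mass) * 100
  Ratio = 220 / 375 * 100 = 58.67%

58.67%


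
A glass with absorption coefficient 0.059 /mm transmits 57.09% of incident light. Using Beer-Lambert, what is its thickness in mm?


Rearrange T = exp(-alpha * thickness):
  thickness = -ln(T) / alpha
  T = 57.09/100 = 0.5709
  ln(T) = -0.56054
  -ln(T) = 0.56054
  thickness = 0.56054 / 0.059 = 9.5 mm

9.5 mm


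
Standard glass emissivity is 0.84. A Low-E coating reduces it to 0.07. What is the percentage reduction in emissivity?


Percentage reduction = (1 - coated/uncoated) * 100
  Ratio = 0.07 / 0.84 = 0.0833
  Reduction = (1 - 0.0833) * 100 = 91.7%

91.7%


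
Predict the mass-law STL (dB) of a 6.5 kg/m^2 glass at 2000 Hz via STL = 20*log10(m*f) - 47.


Mass law: STL = 20 * log10(m * f) - 47
  m * f = 6.5 * 2000 = 13000
  log10(13000) = 4.11394
  STL = 20 * 4.11394 - 47 = 82.2788 - 47 = 35.3 dB

35.3 dB


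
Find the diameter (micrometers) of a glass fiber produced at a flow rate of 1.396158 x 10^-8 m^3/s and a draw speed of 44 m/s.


Cross-sectional area from continuity:
  A = Q / v = 1.396158 x 10^-8 / 44 = 3.173086 x 10^-10 m^2
Diameter from circular cross-section:
  d = sqrt(4A / pi) * 10^6 (m -> um)
  d = sqrt(4 * 3.173086 x 10^-10 / pi) * 10^6 = 20.1 um

20.1 um


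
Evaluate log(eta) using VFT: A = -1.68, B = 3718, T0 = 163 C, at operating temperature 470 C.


VFT equation: log(eta) = A + B / (T - T0)
  T - T0 = 470 - 163 = 307
  B / (T - T0) = 3718 / 307 = 12.111
  log(eta) = -1.68 + 12.111 = 10.431

10.431


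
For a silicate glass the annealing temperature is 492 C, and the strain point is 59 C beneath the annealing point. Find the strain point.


Strain point = annealing point - difference:
  T_strain = 492 - 59 = 433 C

433 C


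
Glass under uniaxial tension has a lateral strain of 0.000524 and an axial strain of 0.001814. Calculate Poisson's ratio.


Poisson's ratio: nu = lateral strain / axial strain
  nu = 0.000524 / 0.001814 = 0.2889

0.2889


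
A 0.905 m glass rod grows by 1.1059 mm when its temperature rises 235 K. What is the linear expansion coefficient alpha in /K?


Rearrange dL = alpha * L0 * dT for alpha:
  alpha = dL / (L0 * dT)
  alpha = (1.1059 / 1000) / (0.905 * 235) = 0.0000052 /K = 5.2 x 10^-6 /K

5.2 x 10^-6 /K


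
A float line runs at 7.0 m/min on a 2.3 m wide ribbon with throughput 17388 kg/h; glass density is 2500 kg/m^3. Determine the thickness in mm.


Ribbon cross-section from mass balance:
  Volume rate = throughput / density = 17388 / 2500 = 6.9552 m^3/h
  thickness = volume rate / (speed * 60 * width), i.e.
  thickness = throughput / (60 * speed * width * density) * 1000
  thickness = 17388 / (60 * 7.0 * 2.3 * 2500) * 1000 = 7.2 mm

7.2 mm


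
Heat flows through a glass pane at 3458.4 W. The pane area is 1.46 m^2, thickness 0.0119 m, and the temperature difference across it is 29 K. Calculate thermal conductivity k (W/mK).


Fourier's law rearranged: k = Q * t / (A * dT)
  Numerator = 3458.4 * 0.0119 = 41.15496
  Denominator = 1.46 * 29 = 42.34
  k = 41.15496 / 42.34 = 0.972 W/mK

0.972 W/mK


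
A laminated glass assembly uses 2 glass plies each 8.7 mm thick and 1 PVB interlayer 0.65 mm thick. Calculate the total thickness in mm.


Total thickness = glass contribution + PVB contribution
  Glass: 2 * 8.7 = 17.4 mm
  PVB: 1 * 0.65 = 0.65 mm
  Total = 17.4 + 0.65 = 18.05 mm

18.05 mm


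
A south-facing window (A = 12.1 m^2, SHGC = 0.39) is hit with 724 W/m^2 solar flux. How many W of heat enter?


Solar heat gain: Q = Area * SHGC * Irradiance
  Q = 12.1 * 0.39 * 724 = 3416.6 W

3416.6 W


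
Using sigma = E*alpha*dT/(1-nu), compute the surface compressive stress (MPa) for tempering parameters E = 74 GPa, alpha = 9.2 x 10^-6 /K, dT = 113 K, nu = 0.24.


Tempering stress: sigma = E * alpha * dT / (1 - nu)
  E (MPa) = 74 * 1000 = 74000
  Numerator = 74000 * (9.2 x 10^-6) * 113 = 76.9304
  Denominator = 1 - 0.24 = 0.76
  sigma = 76.9304 / 0.76 = 101.2 MPa

101.2 MPa


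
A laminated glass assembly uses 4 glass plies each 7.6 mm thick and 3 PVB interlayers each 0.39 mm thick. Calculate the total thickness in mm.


Total thickness = glass contribution + PVB contribution
  Glass: 4 * 7.6 = 30.4 mm
  PVB: 3 * 0.39 = 1.17 mm
  Total = 30.4 + 1.17 = 31.57 mm

31.57 mm


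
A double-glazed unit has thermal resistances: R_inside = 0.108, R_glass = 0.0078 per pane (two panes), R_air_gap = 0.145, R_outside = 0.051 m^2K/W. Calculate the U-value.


Total thermal resistance (series):
  R_total = R_in + R_glass + R_air + R_glass + R_out
  R_total = 0.108 + 0.0078 + 0.145 + 0.0078 + 0.051 = 0.3196 m^2K/W
U-value = 1 / R_total = 1 / 0.3196 = 3.129 W/m^2K

3.129 W/m^2K


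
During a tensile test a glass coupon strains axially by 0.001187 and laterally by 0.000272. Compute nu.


Poisson's ratio: nu = lateral strain / axial strain
  nu = 0.000272 / 0.001187 = 0.2291

0.2291


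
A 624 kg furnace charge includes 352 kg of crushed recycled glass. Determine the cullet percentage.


Cullet ratio = (cullet mass / total batch mass) * 100
  Ratio = 352 / 624 * 100 = 56.41%

56.41%


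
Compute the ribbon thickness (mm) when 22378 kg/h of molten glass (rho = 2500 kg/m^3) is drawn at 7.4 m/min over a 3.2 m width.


Ribbon cross-section from mass balance:
  Volume rate = throughput / density = 22378 / 2500 = 8.9512 m^3/h
  thickness = volume rate / (speed * 60 * width), i.e.
  thickness = throughput / (60 * speed * width * density) * 1000
  thickness = 22378 / (60 * 7.4 * 3.2 * 2500) * 1000 = 6.3 mm

6.3 mm


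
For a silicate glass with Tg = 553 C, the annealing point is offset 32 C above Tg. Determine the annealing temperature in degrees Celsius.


The annealing temperature is Tg plus the offset:
  T_anneal = 553 + 32 = 585 C

585 C


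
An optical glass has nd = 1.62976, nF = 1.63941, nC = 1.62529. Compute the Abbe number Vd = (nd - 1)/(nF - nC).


Abbe number formula: Vd = (nd - 1) / (nF - nC)
  nd - 1 = 1.62976 - 1 = 0.62976
  nF - nC = 1.63941 - 1.62529 = 0.01412
  Vd = 0.62976 / 0.01412 = 44.6

44.6


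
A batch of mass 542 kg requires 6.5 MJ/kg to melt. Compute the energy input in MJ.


Total energy = mass * specific energy
  E = 542 * 6.5 = 3523 MJ

3523 MJ


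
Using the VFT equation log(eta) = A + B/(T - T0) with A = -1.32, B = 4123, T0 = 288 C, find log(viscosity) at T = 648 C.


VFT equation: log(eta) = A + B / (T - T0)
  T - T0 = 648 - 288 = 360
  B / (T - T0) = 4123 / 360 = 11.453
  log(eta) = -1.32 + 11.453 = 10.133

10.133


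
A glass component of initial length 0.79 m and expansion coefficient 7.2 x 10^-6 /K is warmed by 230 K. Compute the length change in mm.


Thermal expansion formula: dL = alpha * L0 * dT
  dL = (7.2 x 10^-6) * 0.79 * 230 = 0.00130824 m
Convert to mm: 0.00130824 * 1000 = 1.3082 mm

1.3082 mm


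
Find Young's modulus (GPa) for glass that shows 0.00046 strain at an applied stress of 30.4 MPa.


Young's modulus: E = stress / strain
  E = 30.4 MPa / 0.00046 = 66086.96 MPa
Convert to GPa: 66086.96 / 1000 = 66.09 GPa

66.09 GPa


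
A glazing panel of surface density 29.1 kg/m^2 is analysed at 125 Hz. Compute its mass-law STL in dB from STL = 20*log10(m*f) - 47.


Mass law: STL = 20 * log10(m * f) - 47
  m * f = 29.1 * 125 = 3637.5
  log10(3637.5) = 3.5608
  STL = 20 * 3.5608 - 47 = 71.216 - 47 = 24.2 dB

24.2 dB


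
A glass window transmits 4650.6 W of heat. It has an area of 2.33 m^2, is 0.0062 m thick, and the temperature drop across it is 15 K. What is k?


Fourier's law rearranged: k = Q * t / (A * dT)
  Numerator = 4650.6 * 0.0062 = 28.83372
  Denominator = 2.33 * 15 = 34.95
  k = 28.83372 / 34.95 = 0.825 W/mK

0.825 W/mK


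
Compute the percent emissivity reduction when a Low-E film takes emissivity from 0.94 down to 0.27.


Percentage reduction = (1 - coated/uncoated) * 100
  Ratio = 0.27 / 0.94 = 0.2872
  Reduction = (1 - 0.2872) * 100 = 71.3%

71.3%


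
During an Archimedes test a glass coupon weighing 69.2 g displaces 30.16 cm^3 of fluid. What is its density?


Use the definition of density:
  rho = mass / volume
  rho = 69.2 / 30.16 = 2.294 g/cm^3

2.294 g/cm^3


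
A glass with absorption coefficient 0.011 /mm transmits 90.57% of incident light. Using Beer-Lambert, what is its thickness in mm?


Rearrange T = exp(-alpha * thickness):
  thickness = -ln(T) / alpha
  T = 90.57/100 = 0.9057
  ln(T) = -0.09905
  -ln(T) = 0.09905
  thickness = 0.09905 / 0.011 = 9.0 mm

9.0 mm


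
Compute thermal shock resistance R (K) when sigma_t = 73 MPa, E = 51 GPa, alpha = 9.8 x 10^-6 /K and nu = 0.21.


Thermal shock resistance: R = sigma * (1 - nu) / (E * alpha)
  Numerator = 73 * (1 - 0.21) = 57.67
  Denominator = 51 * 1000 * (9.8 x 10^-6) = 0.4998
  R = 57.67 / 0.4998 = 115.4 K

115.4 K


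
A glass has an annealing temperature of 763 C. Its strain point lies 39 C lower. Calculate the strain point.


Strain point = annealing point - difference:
  T_strain = 763 - 39 = 724 C

724 C


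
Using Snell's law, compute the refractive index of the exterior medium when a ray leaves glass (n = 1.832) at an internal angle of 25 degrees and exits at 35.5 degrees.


Apply Snell's law: n1 * sin(theta1) = n2 * sin(theta2)
  n2 = n1 * sin(theta1) / sin(theta2)
  sin(25) = 0.422618
  sin(35.5) = 0.580703
  n2 = 1.832 * 0.422618 / 0.580703 = 1.3333

1.3333


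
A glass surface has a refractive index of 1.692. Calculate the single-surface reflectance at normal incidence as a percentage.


Fresnel reflectance at normal incidence:
  R = ((n - 1)/(n + 1))^2
  (n - 1)/(n + 1) = (1.692 - 1)/(1.692 + 1) = 0.257058
  R = 0.257058^2 = 0.0660788
  R(%) = 0.0660788 * 100 = 6.608%

6.608%


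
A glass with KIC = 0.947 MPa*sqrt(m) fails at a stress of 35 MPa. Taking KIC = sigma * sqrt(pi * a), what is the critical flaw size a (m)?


Rearrange KIC = sigma * sqrt(pi * a):
  sqrt(pi * a) = KIC / sigma
  sqrt(pi * a) = 0.947 / 35 = 0.027057
  a = (KIC / sigma)^2 / pi
  a = 0.027057^2 / pi = 0.000233 m

0.000233 m


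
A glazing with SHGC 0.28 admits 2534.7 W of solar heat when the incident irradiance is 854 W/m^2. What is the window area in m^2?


Rearrange Q = Area * SHGC * Irradiance:
  Area = Q / (SHGC * Irradiance)
  Area = 2534.7 / (0.28 * 854) = 10.6 m^2

10.6 m^2


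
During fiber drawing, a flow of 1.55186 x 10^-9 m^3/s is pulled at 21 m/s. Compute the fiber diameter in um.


Cross-sectional area from continuity:
  A = Q / v = 1.55186 x 10^-9 / 21 = 7.38981 x 10^-11 m^2
Diameter from circular cross-section:
  d = sqrt(4A / pi) * 10^6 (m -> um)
  d = sqrt(4 * 7.38981 x 10^-11 / pi) * 10^6 = 9.7 um

9.7 um


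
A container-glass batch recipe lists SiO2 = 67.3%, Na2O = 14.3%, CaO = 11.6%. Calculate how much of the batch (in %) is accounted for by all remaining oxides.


Sum the three major oxides:
  SiO2 + Na2O + CaO = 67.3 + 14.3 + 11.6 = 93.2%
Subtract from 100%:
  Others = 100 - 93.2 = 6.8%

6.8%


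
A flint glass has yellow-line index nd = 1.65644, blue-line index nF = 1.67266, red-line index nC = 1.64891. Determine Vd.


Abbe number formula: Vd = (nd - 1) / (nF - nC)
  nd - 1 = 1.65644 - 1 = 0.65644
  nF - nC = 1.67266 - 1.64891 = 0.02375
  Vd = 0.65644 / 0.02375 = 27.64

27.64


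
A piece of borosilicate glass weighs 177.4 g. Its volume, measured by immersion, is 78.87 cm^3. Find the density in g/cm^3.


Use the definition of density:
  rho = mass / volume
  rho = 177.4 / 78.87 = 2.249 g/cm^3

2.249 g/cm^3


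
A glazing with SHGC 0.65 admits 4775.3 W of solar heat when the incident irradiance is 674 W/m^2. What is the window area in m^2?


Rearrange Q = Area * SHGC * Irradiance:
  Area = Q / (SHGC * Irradiance)
  Area = 4775.3 / (0.65 * 674) = 10.9 m^2

10.9 m^2


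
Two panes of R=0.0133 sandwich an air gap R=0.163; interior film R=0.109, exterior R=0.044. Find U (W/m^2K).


Total thermal resistance (series):
  R_total = R_in + R_glass + R_air + R_glass + R_out
  R_total = 0.109 + 0.0133 + 0.163 + 0.0133 + 0.044 = 0.3426 m^2K/W
U-value = 1 / R_total = 1 / 0.3426 = 2.919 W/m^2K

2.919 W/m^2K


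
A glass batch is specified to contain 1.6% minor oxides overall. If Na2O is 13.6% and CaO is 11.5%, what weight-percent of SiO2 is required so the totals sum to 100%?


Known pieces sum to 100%:
  SiO2 = 100 - (others + Na2O + CaO)
  SiO2 = 100 - (1.6 + 13.6 + 11.5) = 73.3%

73.3%


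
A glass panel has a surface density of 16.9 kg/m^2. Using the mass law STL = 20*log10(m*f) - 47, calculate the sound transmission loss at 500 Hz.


Mass law: STL = 20 * log10(m * f) - 47
  m * f = 16.9 * 500 = 8450
  log10(8450) = 3.92686
  STL = 20 * 3.92686 - 47 = 78.5372 - 47 = 31.5 dB

31.5 dB


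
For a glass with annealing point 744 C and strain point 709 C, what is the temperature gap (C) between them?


Gap = T_anneal - T_strain:
  gap = 744 - 709 = 35 C

35 C


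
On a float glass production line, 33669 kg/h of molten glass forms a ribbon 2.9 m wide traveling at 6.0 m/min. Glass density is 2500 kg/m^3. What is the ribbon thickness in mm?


Ribbon cross-section from mass balance:
  Volume rate = throughput / density = 33669 / 2500 = 13.4676 m^3/h
  thickness = volume rate / (speed * 60 * width), i.e.
  thickness = throughput / (60 * speed * width * density) * 1000
  thickness = 33669 / (60 * 6.0 * 2.9 * 2500) * 1000 = 12.9 mm

12.9 mm


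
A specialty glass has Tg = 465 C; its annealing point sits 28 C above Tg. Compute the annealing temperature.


The annealing temperature is Tg plus the offset:
  T_anneal = 465 + 28 = 493 C

493 C


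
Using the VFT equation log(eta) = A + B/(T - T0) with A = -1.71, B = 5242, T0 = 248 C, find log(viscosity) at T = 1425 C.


VFT equation: log(eta) = A + B / (T - T0)
  T - T0 = 1425 - 248 = 1177
  B / (T - T0) = 5242 / 1177 = 4.454
  log(eta) = -1.71 + 4.454 = 2.744

2.744


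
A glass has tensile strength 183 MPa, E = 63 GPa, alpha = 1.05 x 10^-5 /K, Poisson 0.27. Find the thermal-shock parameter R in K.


Thermal shock resistance: R = sigma * (1 - nu) / (E * alpha)
  Numerator = 183 * (1 - 0.27) = 133.59
  Denominator = 63 * 1000 * (1.05 x 10^-5) = 0.6615
  R = 133.59 / 0.6615 = 202.0 K

202.0 K


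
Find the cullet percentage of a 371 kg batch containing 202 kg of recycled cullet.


Cullet ratio = (cullet mass / total batch mass) * 100
  Ratio = 202 / 371 * 100 = 54.45%

54.45%


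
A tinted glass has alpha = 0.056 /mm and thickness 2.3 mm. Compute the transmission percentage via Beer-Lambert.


Beer-Lambert law: T = exp(-alpha * thickness)
  exponent = -0.056 * 2.3 = -0.1288
  T = exp(-0.1288) = 0.8791
  Percentage = 0.8791 * 100 = 87.91%

87.91%


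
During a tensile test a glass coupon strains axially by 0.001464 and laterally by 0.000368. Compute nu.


Poisson's ratio: nu = lateral strain / axial strain
  nu = 0.000368 / 0.001464 = 0.2514

0.2514


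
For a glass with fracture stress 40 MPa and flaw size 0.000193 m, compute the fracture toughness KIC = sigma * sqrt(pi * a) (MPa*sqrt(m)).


Fracture toughness: KIC = sigma * sqrt(pi * a)
  pi * a = pi * 0.000193 = 0.000606327
  sqrt(pi * a) = 0.024624
  KIC = 40 * 0.024624 = 0.985 MPa*sqrt(m)

0.985 MPa*sqrt(m)


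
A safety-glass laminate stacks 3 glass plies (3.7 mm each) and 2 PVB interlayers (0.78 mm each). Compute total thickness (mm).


Total thickness = glass contribution + PVB contribution
  Glass: 3 * 3.7 = 11.1 mm
  PVB: 2 * 0.78 = 1.56 mm
  Total = 11.1 + 1.56 = 12.66 mm

12.66 mm


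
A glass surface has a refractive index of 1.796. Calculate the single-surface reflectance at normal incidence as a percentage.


Fresnel reflectance at normal incidence:
  R = ((n - 1)/(n + 1))^2
  (n - 1)/(n + 1) = (1.796 - 1)/(1.796 + 1) = 0.284692
  R = 0.284692^2 = 0.0810495
  R(%) = 0.0810495 * 100 = 8.105%

8.105%


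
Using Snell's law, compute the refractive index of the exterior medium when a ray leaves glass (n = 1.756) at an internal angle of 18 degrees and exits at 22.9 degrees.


Apply Snell's law: n1 * sin(theta1) = n2 * sin(theta2)
  n2 = n1 * sin(theta1) / sin(theta2)
  sin(18) = 0.309017
  sin(22.9) = 0.389124
  n2 = 1.756 * 0.309017 / 0.389124 = 1.3945

1.3945


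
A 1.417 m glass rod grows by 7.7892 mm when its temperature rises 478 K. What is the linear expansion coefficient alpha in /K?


Rearrange dL = alpha * L0 * dT for alpha:
  alpha = dL / (L0 * dT)
  alpha = (7.7892 / 1000) / (1.417 * 478) = 0.0000115 /K = 1.15 x 10^-5 /K

1.15 x 10^-5 /K


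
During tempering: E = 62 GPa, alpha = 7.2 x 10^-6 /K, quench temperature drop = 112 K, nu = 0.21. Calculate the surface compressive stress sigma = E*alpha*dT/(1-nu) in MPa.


Tempering stress: sigma = E * alpha * dT / (1 - nu)
  E (MPa) = 62 * 1000 = 62000
  Numerator = 62000 * (7.2 x 10^-6) * 112 = 49.9968
  Denominator = 1 - 0.21 = 0.79
  sigma = 49.9968 / 0.79 = 63.3 MPa

63.3 MPa


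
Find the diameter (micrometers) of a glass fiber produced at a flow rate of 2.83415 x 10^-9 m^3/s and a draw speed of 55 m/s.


Cross-sectional area from continuity:
  A = Q / v = 2.83415 x 10^-9 / 55 = 5.153 x 10^-11 m^2
Diameter from circular cross-section:
  d = sqrt(4A / pi) * 10^6 (m -> um)
  d = sqrt(4 * 5.153 x 10^-11 / pi) * 10^6 = 8.1 um

8.1 um


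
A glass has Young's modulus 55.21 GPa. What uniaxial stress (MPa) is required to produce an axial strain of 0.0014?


Rearrange E = sigma / epsilon:
  sigma = E * epsilon
  E (MPa) = 55.21 * 1000 = 55210
  sigma = 55210 * 0.0014 = 77.29 MPa

77.29 MPa


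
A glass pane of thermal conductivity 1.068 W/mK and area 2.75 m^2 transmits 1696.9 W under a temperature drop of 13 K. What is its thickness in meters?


Fourier's law: t = k * A * dT / Q
  t = 1.068 * 2.75 * 13 / 1696.9
  t = 38.181 / 1696.9 = 0.0225 m

0.0225 m


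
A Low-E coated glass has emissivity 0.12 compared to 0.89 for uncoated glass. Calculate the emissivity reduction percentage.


Percentage reduction = (1 - coated/uncoated) * 100
  Ratio = 0.12 / 0.89 = 0.1348
  Reduction = (1 - 0.1348) * 100 = 86.5%

86.5%


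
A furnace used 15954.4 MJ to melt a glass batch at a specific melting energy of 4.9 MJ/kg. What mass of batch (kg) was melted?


Rearrange E = m * s for m:
  m = E / s
  m = 15954.4 / 4.9 = 3256.0 kg

3256.0 kg


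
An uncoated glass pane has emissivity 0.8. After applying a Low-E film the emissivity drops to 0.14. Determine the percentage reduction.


Percentage reduction = (1 - coated/uncoated) * 100
  Ratio = 0.14 / 0.8 = 0.175
  Reduction = (1 - 0.175) * 100 = 82.5%

82.5%


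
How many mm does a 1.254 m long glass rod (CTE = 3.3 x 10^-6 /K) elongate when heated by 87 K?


Thermal expansion formula: dL = alpha * L0 * dT
  dL = (3.3 x 10^-6) * 1.254 * 87 = 0.00036002 m
Convert to mm: 0.00036002 * 1000 = 0.36 mm

0.36 mm


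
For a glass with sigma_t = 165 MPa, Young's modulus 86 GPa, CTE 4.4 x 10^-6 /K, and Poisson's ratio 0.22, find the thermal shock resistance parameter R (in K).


Thermal shock resistance: R = sigma * (1 - nu) / (E * alpha)
  Numerator = 165 * (1 - 0.22) = 128.7
  Denominator = 86 * 1000 * (4.4 x 10^-6) = 0.3784
  R = 128.7 / 0.3784 = 340.1 K

340.1 K


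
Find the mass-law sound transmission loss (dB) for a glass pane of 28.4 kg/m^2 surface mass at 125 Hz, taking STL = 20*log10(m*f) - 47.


Mass law: STL = 20 * log10(m * f) - 47
  m * f = 28.4 * 125 = 3550
  log10(3550) = 3.55023
  STL = 20 * 3.55023 - 47 = 71.0046 - 47 = 24.0 dB

24.0 dB


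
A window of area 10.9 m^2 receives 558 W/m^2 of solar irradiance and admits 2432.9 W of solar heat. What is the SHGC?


Rearrange Q = Area * SHGC * Irradiance:
  SHGC = Q / (Area * Irradiance)
  SHGC = 2432.9 / (10.9 * 558) = 0.4

0.4


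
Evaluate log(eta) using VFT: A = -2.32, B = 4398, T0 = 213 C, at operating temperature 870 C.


VFT equation: log(eta) = A + B / (T - T0)
  T - T0 = 870 - 213 = 657
  B / (T - T0) = 4398 / 657 = 6.694
  log(eta) = -2.32 + 6.694 = 4.374

4.374


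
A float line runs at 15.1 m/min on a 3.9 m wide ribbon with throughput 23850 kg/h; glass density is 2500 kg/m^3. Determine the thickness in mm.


Ribbon cross-section from mass balance:
  Volume rate = throughput / density = 23850 / 2500 = 9.54 m^3/h
  thickness = volume rate / (speed * 60 * width), i.e.
  thickness = throughput / (60 * speed * width * density) * 1000
  thickness = 23850 / (60 * 15.1 * 3.9 * 2500) * 1000 = 2.7 mm

2.7 mm


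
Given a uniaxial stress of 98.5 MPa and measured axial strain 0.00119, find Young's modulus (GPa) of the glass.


Young's modulus: E = stress / strain
  E = 98.5 MPa / 0.00119 = 82773.11 MPa
Convert to GPa: 82773.11 / 1000 = 82.77 GPa

82.77 GPa


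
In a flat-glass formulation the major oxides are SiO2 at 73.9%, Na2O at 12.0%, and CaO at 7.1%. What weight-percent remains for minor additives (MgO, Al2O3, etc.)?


Sum the three major oxides:
  SiO2 + Na2O + CaO = 73.9 + 12.0 + 7.1 = 93.0%
Subtract from 100%:
  Others = 100 - 93.0 = 7.0%

7.0%


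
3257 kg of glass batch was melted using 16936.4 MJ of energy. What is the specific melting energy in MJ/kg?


Rearrange E = m * s for s:
  s = E / m
  s = 16936.4 / 3257 = 5.2 MJ/kg

5.2 MJ/kg


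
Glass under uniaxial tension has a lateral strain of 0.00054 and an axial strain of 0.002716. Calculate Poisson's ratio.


Poisson's ratio: nu = lateral strain / axial strain
  nu = 0.00054 / 0.002716 = 0.1988

0.1988


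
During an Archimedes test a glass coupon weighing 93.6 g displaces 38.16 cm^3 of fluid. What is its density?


Use the definition of density:
  rho = mass / volume
  rho = 93.6 / 38.16 = 2.453 g/cm^3

2.453 g/cm^3


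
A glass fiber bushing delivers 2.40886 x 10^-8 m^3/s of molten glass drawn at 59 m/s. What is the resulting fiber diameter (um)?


Cross-sectional area from continuity:
  A = Q / v = 2.40886 x 10^-8 / 59 = 4.082814 x 10^-10 m^2
Diameter from circular cross-section:
  d = sqrt(4A / pi) * 10^6 (m -> um)
  d = sqrt(4 * 4.082814 x 10^-10 / pi) * 10^6 = 22.8 um

22.8 um


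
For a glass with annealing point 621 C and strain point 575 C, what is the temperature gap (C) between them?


Gap = T_anneal - T_strain:
  gap = 621 - 575 = 46 C

46 C


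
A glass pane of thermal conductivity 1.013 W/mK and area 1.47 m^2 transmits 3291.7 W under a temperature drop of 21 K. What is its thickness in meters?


Fourier's law: t = k * A * dT / Q
  t = 1.013 * 1.47 * 21 / 3291.7
  t = 31.27131 / 3291.7 = 0.0095 m

0.0095 m


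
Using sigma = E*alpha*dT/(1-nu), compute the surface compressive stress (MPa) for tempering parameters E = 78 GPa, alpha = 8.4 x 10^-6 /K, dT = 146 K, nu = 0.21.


Tempering stress: sigma = E * alpha * dT / (1 - nu)
  E (MPa) = 78 * 1000 = 78000
  Numerator = 78000 * (8.4 x 10^-6) * 146 = 95.6592
  Denominator = 1 - 0.21 = 0.79
  sigma = 95.6592 / 0.79 = 121.1 MPa

121.1 MPa


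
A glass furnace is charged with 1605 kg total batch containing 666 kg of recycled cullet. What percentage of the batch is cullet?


Cullet ratio = (cullet mass / total batch mass) * 100
  Ratio = 666 / 1605 * 100 = 41.5%

41.5%


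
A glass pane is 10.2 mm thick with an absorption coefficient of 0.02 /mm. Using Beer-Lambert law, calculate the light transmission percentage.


Beer-Lambert law: T = exp(-alpha * thickness)
  exponent = -0.02 * 10.2 = -0.204
  T = exp(-0.204) = 0.8155
  Percentage = 0.8155 * 100 = 81.55%

81.55%


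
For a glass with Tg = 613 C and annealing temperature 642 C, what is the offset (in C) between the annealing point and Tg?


Offset = T_anneal - Tg:
  offset = 642 - 613 = 29 C

29 C


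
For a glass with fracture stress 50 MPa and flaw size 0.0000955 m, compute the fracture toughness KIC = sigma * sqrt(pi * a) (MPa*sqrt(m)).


Fracture toughness: KIC = sigma * sqrt(pi * a)
  pi * a = pi * 0.0000955 = 0.000300022
  sqrt(pi * a) = 0.017321
  KIC = 50 * 0.017321 = 0.866 MPa*sqrt(m)

0.866 MPa*sqrt(m)


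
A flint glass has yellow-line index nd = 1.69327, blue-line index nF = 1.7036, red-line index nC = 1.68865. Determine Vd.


Abbe number formula: Vd = (nd - 1) / (nF - nC)
  nd - 1 = 1.69327 - 1 = 0.69327
  nF - nC = 1.7036 - 1.68865 = 0.01495
  Vd = 0.69327 / 0.01495 = 46.37

46.37


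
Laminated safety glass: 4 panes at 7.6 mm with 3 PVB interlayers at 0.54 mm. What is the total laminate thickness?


Total thickness = glass contribution + PVB contribution
  Glass: 4 * 7.6 = 30.4 mm
  PVB: 3 * 0.54 = 1.62 mm
  Total = 30.4 + 1.62 = 32.02 mm

32.02 mm


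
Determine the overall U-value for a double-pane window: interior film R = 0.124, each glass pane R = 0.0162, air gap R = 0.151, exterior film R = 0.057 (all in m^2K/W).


Total thermal resistance (series):
  R_total = R_in + R_glass + R_air + R_glass + R_out
  R_total = 0.124 + 0.0162 + 0.151 + 0.0162 + 0.057 = 0.3644 m^2K/W
U-value = 1 / R_total = 1 / 0.3644 = 2.744 W/m^2K

2.744 W/m^2K


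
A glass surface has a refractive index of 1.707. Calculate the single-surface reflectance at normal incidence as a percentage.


Fresnel reflectance at normal incidence:
  R = ((n - 1)/(n + 1))^2
  (n - 1)/(n + 1) = (1.707 - 1)/(1.707 + 1) = 0.261175
  R = 0.261175^2 = 0.0682124
  R(%) = 0.0682124 * 100 = 6.821%

6.821%


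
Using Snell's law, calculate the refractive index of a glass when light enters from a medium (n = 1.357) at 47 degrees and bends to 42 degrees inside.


Apply Snell's law: n1 * sin(theta1) = n2 * sin(theta2)
  n2 = n1 * sin(theta1) / sin(theta2)
  sin(47) = 0.731354
  sin(42) = 0.669131
  n2 = 1.357 * 0.731354 / 0.669131 = 1.4832

1.4832


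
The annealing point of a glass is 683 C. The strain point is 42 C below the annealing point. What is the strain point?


Strain point = annealing point - difference:
  T_strain = 683 - 42 = 641 C

641 C


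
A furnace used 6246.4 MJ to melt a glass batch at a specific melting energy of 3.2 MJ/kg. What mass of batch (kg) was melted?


Rearrange E = m * s for m:
  m = E / s
  m = 6246.4 / 3.2 = 1952.0 kg

1952.0 kg


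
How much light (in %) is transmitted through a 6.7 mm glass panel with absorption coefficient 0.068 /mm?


Beer-Lambert law: T = exp(-alpha * thickness)
  exponent = -0.068 * 6.7 = -0.4556
  T = exp(-0.4556) = 0.6341
  Percentage = 0.6341 * 100 = 63.41%

63.41%


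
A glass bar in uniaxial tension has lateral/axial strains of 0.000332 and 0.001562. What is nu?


Poisson's ratio: nu = lateral strain / axial strain
  nu = 0.000332 / 0.001562 = 0.2125

0.2125


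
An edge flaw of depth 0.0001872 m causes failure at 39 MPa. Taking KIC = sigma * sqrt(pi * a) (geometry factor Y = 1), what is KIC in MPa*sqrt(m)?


Fracture toughness: KIC = sigma * sqrt(pi * a)
  pi * a = pi * 0.0001872 = 0.000588106
  sqrt(pi * a) = 0.024251
  KIC = 39 * 0.024251 = 0.946 MPa*sqrt(m)

0.946 MPa*sqrt(m)


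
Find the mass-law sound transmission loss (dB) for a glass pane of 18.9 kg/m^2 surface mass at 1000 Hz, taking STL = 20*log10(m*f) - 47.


Mass law: STL = 20 * log10(m * f) - 47
  m * f = 18.9 * 1000 = 18900
  log10(18900) = 4.27646
  STL = 20 * 4.27646 - 47 = 85.5292 - 47 = 38.5 dB

38.5 dB


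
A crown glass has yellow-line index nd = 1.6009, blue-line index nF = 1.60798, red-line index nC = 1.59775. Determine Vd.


Abbe number formula: Vd = (nd - 1) / (nF - nC)
  nd - 1 = 1.6009 - 1 = 0.6009
  nF - nC = 1.60798 - 1.59775 = 0.01023
  Vd = 0.6009 / 0.01023 = 58.74

58.74


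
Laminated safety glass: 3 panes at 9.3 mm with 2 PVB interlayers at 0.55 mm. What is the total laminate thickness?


Total thickness = glass contribution + PVB contribution
  Glass: 3 * 9.3 = 27.9 mm
  PVB: 2 * 0.55 = 1.1 mm
  Total = 27.9 + 1.1 = 29.0 mm

29.0 mm


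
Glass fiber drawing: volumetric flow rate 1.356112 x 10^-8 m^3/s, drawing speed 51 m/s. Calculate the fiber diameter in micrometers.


Cross-sectional area from continuity:
  A = Q / v = 1.356112 x 10^-8 / 51 = 2.659043 x 10^-10 m^2
Diameter from circular cross-section:
  d = sqrt(4A / pi) * 10^6 (m -> um)
  d = sqrt(4 * 2.659043 x 10^-10 / pi) * 10^6 = 18.4 um

18.4 um
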